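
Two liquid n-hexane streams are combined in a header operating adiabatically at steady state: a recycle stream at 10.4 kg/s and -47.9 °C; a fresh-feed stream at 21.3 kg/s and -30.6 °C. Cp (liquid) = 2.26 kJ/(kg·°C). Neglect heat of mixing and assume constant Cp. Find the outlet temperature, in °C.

T_out = -36.3 °C

Energy balance with Q = 0: Σ ṁᵢCp,ᵢ(T_out − Tᵢ) = 0
T_out = Σ ṁᵢCp,ᵢTᵢ / Σ ṁᵢCp,ᵢ
      = -2598.9 / 71.642 = -36.276 °C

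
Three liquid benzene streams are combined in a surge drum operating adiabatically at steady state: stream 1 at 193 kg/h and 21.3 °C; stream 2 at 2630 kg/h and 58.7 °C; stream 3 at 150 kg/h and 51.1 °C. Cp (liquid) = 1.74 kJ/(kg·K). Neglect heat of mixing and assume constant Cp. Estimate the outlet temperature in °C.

T_out = 55.9 °C

No heat crosses the boundary, so H_out = H_in.
T_out = Σ ṁᵢCp,ᵢTᵢ / Σ ṁᵢCp,ᵢ
      = 289110 / 5173 = 55.889 °C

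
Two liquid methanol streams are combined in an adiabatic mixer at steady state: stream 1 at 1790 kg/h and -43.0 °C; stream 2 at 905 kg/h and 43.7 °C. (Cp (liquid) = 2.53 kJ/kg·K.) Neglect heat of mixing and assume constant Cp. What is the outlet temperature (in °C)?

No heat crosses the boundary, so H_out = H_in.
T_out = Σ ṁᵢCp,ᵢTᵢ / Σ ṁᵢCp,ᵢ
      = -94676 / 6818.3 = -13.886 °C

T_out = -13.9 °C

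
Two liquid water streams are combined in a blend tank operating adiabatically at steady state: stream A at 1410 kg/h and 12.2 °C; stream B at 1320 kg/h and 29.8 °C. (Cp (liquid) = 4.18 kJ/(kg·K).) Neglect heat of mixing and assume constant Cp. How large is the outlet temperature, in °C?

T_out = 20.7 °C

No heat crosses the boundary, so H_out = H_in.
T_out = Σ ṁᵢCp,ᵢTᵢ / Σ ṁᵢCp,ᵢ
      = 236330 / 11411 = 20.71 °C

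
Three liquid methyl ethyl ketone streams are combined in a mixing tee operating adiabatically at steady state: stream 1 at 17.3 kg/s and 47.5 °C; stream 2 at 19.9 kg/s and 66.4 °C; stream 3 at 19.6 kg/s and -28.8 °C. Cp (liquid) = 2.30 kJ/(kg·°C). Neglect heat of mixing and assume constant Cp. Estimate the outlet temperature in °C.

T_out = 27.8 °C

Energy balance with Q = 0: Σ ṁᵢCp,ᵢ(T_out − Tᵢ) = 0
Σ ṁᵢCp,ᵢTᵢ = 17.3×2.30×47.5 + 19.9×2.30×66.4 + 19.6×2.30×-28.8 = 3630.8
Σ ṁᵢCp,ᵢ = 17.3×2.30 + 19.9×2.30 + 19.6×2.30 = 130.64
T_out = 3630.8 / 130.64 = 27.793 °C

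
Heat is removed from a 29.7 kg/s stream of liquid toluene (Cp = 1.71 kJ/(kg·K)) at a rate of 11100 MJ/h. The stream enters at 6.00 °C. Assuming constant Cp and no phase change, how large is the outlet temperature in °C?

T_out = -54.7 °C

Q = 11100 MJ/h = 3083.3 kJ/s
ΔT = Q/(ṁ·Cp) = 3083.3/(29.7×1.71) = 60.711 K
T_out = 6.00 − 60.711 = -54.711 °C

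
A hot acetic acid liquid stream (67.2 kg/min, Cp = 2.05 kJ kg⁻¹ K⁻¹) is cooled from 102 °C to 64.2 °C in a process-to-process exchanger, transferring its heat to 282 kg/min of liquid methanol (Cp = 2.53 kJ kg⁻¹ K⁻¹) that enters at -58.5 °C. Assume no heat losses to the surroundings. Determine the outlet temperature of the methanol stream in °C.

T_c,out = -51.2 °C

Heat released by hot stream: Q = 67.2 × 2.05 × (102 − 64.2) = 5207.3 kJ/min
Energy balance on cold side (adiabatic exchanger): Q = ṁ_c·Cp_c·(T_c,out − T_c,in)
T_c,out = -58.5 + 5207.3/(282 × 2.53) = -51.201 °C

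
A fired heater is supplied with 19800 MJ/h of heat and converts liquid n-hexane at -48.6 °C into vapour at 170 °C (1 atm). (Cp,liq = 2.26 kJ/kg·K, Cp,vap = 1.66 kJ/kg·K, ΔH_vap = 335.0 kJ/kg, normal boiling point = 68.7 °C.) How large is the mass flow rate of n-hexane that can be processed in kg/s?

ṁ = 7.16 kg/s

Δh = 2.26×(68.7−-48.6) + 335.0 + 1.66×(170−68.7) = 768.26 kJ/kg
Q = 19800 MJ/h = 5500 kJ/s = 5500 kJ/s
ṁ = Q/Δh = 5500 / 768.26 = 7.1591 kg/s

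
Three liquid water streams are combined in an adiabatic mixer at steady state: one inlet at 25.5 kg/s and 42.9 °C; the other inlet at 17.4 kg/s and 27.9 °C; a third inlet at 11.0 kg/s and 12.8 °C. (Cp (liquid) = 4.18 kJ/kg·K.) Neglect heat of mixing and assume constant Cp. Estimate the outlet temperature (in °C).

T_out = 31.9 °C

Energy balance with Q = 0: Σ ṁᵢCp,ᵢ(T_out − Tᵢ) = 0
T_out = Σ ṁᵢCp,ᵢTᵢ / Σ ṁᵢCp,ᵢ
      = 7190.5 / 225.3 = 31.915 °C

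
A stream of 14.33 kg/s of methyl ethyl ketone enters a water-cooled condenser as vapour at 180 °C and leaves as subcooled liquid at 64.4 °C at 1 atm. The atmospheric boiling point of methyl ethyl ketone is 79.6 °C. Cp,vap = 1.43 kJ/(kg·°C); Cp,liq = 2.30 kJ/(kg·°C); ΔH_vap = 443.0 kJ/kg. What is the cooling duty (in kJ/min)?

Q_c = 534000 kJ/min

vapour 180→79.6 °C: -143.57 kJ/kg
condensation at 79.6 °C: -443 kJ/kg
liquid 79.6→64.4 °C: -34.96 kJ/kg
Δh = -143.57 + -443 + -34.96 = -621.53 kJ/kg
Q = ṁ·Δh = 14.33 kg/s × -621.53 kJ/kg = -8906.6 kJ/s
|Q| = 8906.6 kW = 534390 kJ/min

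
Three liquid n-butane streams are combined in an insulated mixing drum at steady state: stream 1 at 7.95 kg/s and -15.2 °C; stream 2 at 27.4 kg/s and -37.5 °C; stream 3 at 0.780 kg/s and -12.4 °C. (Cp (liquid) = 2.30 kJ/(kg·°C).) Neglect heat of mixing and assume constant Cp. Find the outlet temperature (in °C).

T_out = -32.1 °C

Adiabatic, steady state ⇒ Σ ṁᵢCp,ᵢ(T_out − Tᵢ) = 0
T_out = Σ ṁᵢCp,ᵢTᵢ / Σ ṁᵢCp,ᵢ
      = -2663.4 / 83.099 = -32.051 °C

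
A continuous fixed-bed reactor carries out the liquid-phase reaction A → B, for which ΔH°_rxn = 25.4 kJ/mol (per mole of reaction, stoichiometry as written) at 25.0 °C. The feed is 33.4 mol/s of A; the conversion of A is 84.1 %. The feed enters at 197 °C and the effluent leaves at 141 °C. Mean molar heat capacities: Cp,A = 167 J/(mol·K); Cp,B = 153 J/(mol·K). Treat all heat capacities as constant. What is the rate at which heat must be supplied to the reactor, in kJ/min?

Extent of reaction ξ = 0.841 × 33.4 = 28.089 mol/s
Reaction term: ξ·ΔH°_rxn = 28.089 × 25.4 = 713.47 kJ/s
Sensible, feed 197→25 °C: -959.38 kJ/s
Outlet flows (mol/s): A 5.3106, B 28.089
Sensible, products 25→141 °C: 601.41 kJ/s
Q = ΔH = 355.5 kJ/s = 355.5 kW
Heat supplied = 21330 kJ/min

Q_in = 21300 kJ/min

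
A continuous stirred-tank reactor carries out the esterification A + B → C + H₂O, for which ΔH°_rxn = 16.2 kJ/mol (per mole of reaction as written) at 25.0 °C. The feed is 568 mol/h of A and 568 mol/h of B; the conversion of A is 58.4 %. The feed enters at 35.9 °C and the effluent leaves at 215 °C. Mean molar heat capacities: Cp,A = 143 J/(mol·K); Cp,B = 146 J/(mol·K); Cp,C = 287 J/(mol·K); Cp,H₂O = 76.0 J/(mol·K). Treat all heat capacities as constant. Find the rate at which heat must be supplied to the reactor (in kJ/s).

Q_in = 11.0 kJ/s

Extent of reaction ξ = 0.584 × 568 = 331.71 mol/h
Reaction term: ξ·ΔH°_rxn = 331.71 × 16.2 = 5373.7 kJ/h
Sensible, feed 35.9→25 °C: -1789.3 kJ/h
Outlet flows (mol/h): A 236.29, B 236.29, C 331.71, H₂O 331.71
Sensible, products 25→215 °C: 35853 kJ/h
Q = ΔH = 39437 kJ/h = 10.955 kW
Heat supplied = 10.955 kJ/s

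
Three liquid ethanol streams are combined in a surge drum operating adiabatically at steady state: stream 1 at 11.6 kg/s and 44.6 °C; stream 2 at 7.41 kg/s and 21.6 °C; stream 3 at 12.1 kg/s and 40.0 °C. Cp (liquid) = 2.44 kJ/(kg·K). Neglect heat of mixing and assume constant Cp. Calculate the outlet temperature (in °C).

T_out = 37.3 °C

Energy balance with Q = 0: Σ ṁᵢCp,ᵢ(T_out − Tᵢ) = 0
T_out = Σ ṁᵢCp,ᵢTᵢ / Σ ṁᵢCp,ᵢ
      = 2833.9 / 75.908 = 37.333 °C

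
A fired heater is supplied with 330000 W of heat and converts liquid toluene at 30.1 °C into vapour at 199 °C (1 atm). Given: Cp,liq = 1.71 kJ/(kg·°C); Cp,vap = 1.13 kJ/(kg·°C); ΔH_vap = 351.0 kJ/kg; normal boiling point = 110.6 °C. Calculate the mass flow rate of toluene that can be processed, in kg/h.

Δh = 1.71×(110.6−30.1) + 351.0 + 1.13×(199−110.6) = 588.55 kJ/kg
Q = 330000 W = 330 kJ/s = 1.188e+06 kJ/h
ṁ = Q/Δh = 1.188e+06 / 588.55 = 2018.5 kg/h

ṁ = 2020 kg/h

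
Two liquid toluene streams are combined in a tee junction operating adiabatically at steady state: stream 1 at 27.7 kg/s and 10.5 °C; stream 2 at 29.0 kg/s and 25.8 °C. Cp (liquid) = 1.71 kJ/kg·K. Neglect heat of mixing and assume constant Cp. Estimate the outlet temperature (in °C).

T_out = 18.3 °C

Adiabatic, steady state ⇒ Σ ṁᵢCp,ᵢ(T_out − Tᵢ) = 0
Σ ṁᵢCp,ᵢTᵢ = 27.7×1.71×10.5 + 29.0×1.71×25.8 = 1776.8
Σ ṁᵢCp,ᵢ = 27.7×1.71 + 29.0×1.71 = 96.957
T_out = 1776.8 / 96.957 = 18.325 °C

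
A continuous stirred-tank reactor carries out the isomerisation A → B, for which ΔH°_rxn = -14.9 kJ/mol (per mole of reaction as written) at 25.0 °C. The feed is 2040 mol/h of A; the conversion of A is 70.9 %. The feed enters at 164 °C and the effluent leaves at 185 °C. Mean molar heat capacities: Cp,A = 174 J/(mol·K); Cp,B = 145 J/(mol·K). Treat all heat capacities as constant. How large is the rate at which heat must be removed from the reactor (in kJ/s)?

Q_out = 5.78 kJ/s

Extent of reaction ξ = 0.709 × 2040 = 1446.4 mol/h
Reaction term: ξ·ΔH°_rxn = 1446.4 × -14.9 = -21551 kJ/h
Sensible, feed 164→25 °C: -49339 kJ/h
Outlet flows (mol/h): A 593.64, B 1446.4
Sensible, products 25→185 °C: 50082 kJ/h
Q = ΔH = -20808 kJ/h = -5.7799 kW
Heat removed = 5.7799 kJ/s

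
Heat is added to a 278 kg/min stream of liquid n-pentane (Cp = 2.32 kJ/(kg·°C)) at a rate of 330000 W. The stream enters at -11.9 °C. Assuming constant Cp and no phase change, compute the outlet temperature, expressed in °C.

T_out = 18.8 °C

Q = 330000 W = 19800 kJ/min
ΔT = Q/(ṁ·Cp) = 19800/(278×2.32) = 30.7 K
T_out = -11.9 + 30.7 = 18.8 °C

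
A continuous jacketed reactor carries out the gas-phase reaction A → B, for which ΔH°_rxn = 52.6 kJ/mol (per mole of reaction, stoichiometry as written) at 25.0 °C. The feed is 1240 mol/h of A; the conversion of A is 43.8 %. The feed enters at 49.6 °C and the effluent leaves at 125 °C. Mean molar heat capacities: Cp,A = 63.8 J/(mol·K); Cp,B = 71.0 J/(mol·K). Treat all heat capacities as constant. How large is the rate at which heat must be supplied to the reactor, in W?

Q_in = 9700 W

Extent of reaction ξ = 0.438 × 1240 = 543.12 mol/h
Reaction term: ξ·ΔH°_rxn = 543.12 × 52.6 = 28568 kJ/h
Sensible, feed 49.6→25 °C: -1946.2 kJ/h
Outlet flows (mol/h): A 696.88, B 543.12
Sensible, products 25→125 °C: 8302.2 kJ/h
Q = ΔH = 34924 kJ/h = 9.7012 kW
Heat supplied = 9701.2 W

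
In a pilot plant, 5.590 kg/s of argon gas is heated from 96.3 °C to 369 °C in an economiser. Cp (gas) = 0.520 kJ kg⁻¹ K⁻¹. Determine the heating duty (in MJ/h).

Q = ṁ·Cp·ΔT = 5.590 × 0.520 × (369 − 96.3) = 792.68 kJ/s
Heating duty = 2853.7 MJ/h

Q = 2850 MJ/h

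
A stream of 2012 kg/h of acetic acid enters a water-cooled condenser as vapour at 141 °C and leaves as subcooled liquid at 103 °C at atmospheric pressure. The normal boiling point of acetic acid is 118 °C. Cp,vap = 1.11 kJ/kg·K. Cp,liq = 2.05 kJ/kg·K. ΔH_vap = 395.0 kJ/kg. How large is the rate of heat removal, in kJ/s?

Q_c = 252 kJ/s

vapour 141→118 °C: -25.53 kJ/kg
condensation at 118 °C: -395 kJ/kg
liquid 118→103 °C: -30.75 kJ/kg
Δh = -25.53 + -395 + -30.75 = -451.28 kJ/kg
Q = ṁ·Δh = 2012 kg/h × -451.28 kJ/kg = -907980 kJ/h
|Q| = 252.22 kW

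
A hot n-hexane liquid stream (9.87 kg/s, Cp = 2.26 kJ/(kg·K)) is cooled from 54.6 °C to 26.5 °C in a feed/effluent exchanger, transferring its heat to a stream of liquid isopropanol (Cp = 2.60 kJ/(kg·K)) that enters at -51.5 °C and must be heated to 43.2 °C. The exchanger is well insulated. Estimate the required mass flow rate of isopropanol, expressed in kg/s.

Heat released by hot stream: Q = 9.87 × 2.26 × (54.6 − 26.5) = 626.8 kJ/s
Energy balance on cold side (adiabatic exchanger): Q = ṁ_c·Cp_c·(T_c,out − T_c,in)
ṁ_c = 626.8 / [2.60 × (43.2 − -51.5)] = 2.5457 kg/s

ṁ_c = 2.55 kg/s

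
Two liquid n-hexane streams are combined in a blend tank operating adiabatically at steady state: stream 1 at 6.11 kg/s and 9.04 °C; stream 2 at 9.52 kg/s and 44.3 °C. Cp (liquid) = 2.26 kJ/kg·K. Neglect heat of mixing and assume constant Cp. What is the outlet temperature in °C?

Energy balance with Q = 0: Σ ṁᵢCp,ᵢ(T_out − Tᵢ) = 0
Σ ṁᵢCp,ᵢTᵢ = 6.11×2.26×9.04 + 9.52×2.26×44.3 = 1078
Σ ṁᵢCp,ᵢ = 6.11×2.26 + 9.52×2.26 = 35.324
T_out = 1078 / 35.324 = 30.516 °C

T_out = 30.5 °C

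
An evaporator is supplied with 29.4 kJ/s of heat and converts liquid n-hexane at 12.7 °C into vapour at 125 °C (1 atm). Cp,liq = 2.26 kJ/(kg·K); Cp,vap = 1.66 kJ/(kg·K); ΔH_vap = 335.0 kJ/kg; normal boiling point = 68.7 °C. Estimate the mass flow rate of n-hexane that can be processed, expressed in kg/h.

Δh = 2.26×(68.7−12.7) + 335.0 + 1.66×(125−68.7) = 555.02 kJ/kg
Q = 29.4 kJ/s = 29.4 kJ/s = 105840 kJ/h
ṁ = Q/Δh = 105840 / 555.02 = 190.7 kg/h

ṁ = 191 kg/h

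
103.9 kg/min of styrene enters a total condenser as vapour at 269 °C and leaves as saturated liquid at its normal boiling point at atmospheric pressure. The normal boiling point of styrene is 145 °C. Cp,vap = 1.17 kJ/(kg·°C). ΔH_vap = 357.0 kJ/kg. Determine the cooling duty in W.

vapour 269→145 °C: -145.08 kJ/kg
condensation at 145 °C: -357 kJ/kg
Δh = -145.08 + -357 = -502.08 kJ/kg
Q = ṁ·Δh = 103.9 kg/min × -502.08 kJ/kg = -52166 kJ/min
|Q| = 869.44 kW = 869440 W

Q_c = 869000 W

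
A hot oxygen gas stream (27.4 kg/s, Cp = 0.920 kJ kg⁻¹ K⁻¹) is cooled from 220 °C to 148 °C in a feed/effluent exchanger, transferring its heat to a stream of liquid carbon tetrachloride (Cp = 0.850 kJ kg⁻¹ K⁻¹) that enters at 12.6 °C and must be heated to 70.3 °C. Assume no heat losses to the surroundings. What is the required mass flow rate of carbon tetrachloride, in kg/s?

Heat released by hot stream: Q = 27.4 × 0.920 × (220 − 148) = 1815 kJ/s
Energy balance on cold side (adiabatic exchanger): Q = ṁ_c·Cp_c·(T_c,out − T_c,in)
ṁ_c = 1815 / [0.850 × (70.3 − 12.6)] = 37.006 kg/s

ṁ_c = 37.0 kg/s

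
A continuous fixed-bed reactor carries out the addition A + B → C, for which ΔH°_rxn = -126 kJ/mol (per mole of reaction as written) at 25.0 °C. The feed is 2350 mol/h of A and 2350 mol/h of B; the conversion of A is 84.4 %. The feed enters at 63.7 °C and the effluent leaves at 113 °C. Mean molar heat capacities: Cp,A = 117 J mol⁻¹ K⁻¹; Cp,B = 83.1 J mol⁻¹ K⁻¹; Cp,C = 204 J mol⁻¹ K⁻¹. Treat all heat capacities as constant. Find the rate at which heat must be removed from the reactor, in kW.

Q_out = 62.8 kW

Extent of reaction ξ = 0.844 × 2350 = 1983.4 mol/h
Reaction term: ξ·ΔH°_rxn = 1983.4 × -126 = -249910 kJ/h
Sensible, feed 63.7→25 °C: -18198 kJ/h
Outlet flows (mol/h): A 366.6, B 366.6, C 1983.4
Sensible, products 25→113 °C: 42061 kJ/h
Q = ΔH = -226050 kJ/h = -62.79 kW
Heat removed = 62.79 kW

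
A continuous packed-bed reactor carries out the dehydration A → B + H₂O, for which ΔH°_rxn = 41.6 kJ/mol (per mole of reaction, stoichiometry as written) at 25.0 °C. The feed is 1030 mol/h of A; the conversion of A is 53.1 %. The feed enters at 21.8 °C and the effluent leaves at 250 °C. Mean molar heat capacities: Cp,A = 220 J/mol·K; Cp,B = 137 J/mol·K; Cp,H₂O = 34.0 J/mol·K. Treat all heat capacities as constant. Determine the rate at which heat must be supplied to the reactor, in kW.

Extent of reaction ξ = 0.531 × 1030 = 546.93 mol/h
Reaction term: ξ·ΔH°_rxn = 546.93 × 41.6 = 22752 kJ/h
Sensible, feed 21.8→25 °C: 725.12 kJ/h
Outlet flows (mol/h): A 483.07, B 546.93, H₂O 546.93
Sensible, products 25→250 °C: 44955 kJ/h
Q = ΔH = 68433 kJ/h = 19.009 kW
Heat supplied = 19.009 kW

Q_in = 19.0 kW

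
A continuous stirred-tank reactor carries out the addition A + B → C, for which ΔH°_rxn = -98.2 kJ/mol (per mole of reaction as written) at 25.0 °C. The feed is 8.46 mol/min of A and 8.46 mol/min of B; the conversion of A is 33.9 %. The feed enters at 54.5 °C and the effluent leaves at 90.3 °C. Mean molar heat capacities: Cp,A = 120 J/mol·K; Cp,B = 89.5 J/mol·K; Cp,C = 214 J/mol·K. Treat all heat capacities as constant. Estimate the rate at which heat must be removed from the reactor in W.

Extent of reaction ξ = 0.339 × 8.46 = 2.8679 mol/min
Reaction term: ξ·ΔH°_rxn = 2.8679 × -98.2 = -281.63 kJ/min
Sensible, feed 54.5→25 °C: -52.285 kJ/min
Outlet flows (mol/min): A 5.5921, B 5.5921, C 2.8679
Sensible, products 25→90.3 °C: 116.58 kJ/min
Q = ΔH = -217.34 kJ/min = -3.6223 kW
Heat removed = 3622.3 W

Q_out = 3620 W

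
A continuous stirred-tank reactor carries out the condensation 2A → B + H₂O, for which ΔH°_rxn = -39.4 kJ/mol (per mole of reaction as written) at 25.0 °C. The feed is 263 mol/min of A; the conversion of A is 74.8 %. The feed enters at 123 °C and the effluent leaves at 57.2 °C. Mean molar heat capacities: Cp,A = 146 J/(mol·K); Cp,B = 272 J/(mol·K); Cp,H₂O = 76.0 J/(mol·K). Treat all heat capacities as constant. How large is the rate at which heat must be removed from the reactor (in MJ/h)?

Extent of reaction ξ = 0.748 × 263 / 2 = 98.362 mol/min
Reaction term: ξ·ΔH°_rxn = 98.362 × -39.4 = -3875.5 kJ/min
Sensible, feed 123→25 °C: -3763 kJ/min
Outlet flows (mol/min): A 66.276, B 98.362, H₂O 98.362
Sensible, products 25→57.2 °C: 1413.8 kJ/min
Q = ΔH = -6224.7 kJ/min = -103.74 kW
Heat removed = 373.48 MJ/h

Q_out = 373 MJ/h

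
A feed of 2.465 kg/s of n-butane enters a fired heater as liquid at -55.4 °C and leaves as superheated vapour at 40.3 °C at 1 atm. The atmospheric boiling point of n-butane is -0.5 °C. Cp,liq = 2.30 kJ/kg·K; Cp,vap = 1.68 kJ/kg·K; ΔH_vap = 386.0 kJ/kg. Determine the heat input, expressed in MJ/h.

liquid -55.4→-0.5 °C: 126.27 kJ/kg
vaporisation at -0.5 °C: 386 kJ/kg
vapour -0.5→40.3 °C: 68.544 kJ/kg
Δh = 126.27 + 386 + 68.544 = 580.81 kJ/kg
Q = ṁ·Δh = 2.465 kg/s × 580.81 kJ/kg = 1431.7 kJ/s
|Q| = 1431.7 kW = 5154.1 MJ/h

Q = 5150 MJ/h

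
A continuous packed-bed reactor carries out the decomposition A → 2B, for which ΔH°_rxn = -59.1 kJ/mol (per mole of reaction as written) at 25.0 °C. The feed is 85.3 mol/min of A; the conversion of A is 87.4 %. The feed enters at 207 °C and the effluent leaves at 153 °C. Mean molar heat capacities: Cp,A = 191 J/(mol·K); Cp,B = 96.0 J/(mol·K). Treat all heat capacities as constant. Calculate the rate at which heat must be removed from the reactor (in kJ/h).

Q_out = 317000 kJ/h

Extent of reaction ξ = 0.874 × 85.3 = 74.552 mol/min
Reaction term: ξ·ΔH°_rxn = 74.552 × -59.1 = -4406 kJ/min
Sensible, feed 207→25 °C: -2965.2 kJ/min
Outlet flows (mol/min): A 10.748, B 149.1
Sensible, products 25→153 °C: 2095 kJ/min
Q = ΔH = -5276.3 kJ/min = -87.938 kW
Heat removed = 316580 kJ/h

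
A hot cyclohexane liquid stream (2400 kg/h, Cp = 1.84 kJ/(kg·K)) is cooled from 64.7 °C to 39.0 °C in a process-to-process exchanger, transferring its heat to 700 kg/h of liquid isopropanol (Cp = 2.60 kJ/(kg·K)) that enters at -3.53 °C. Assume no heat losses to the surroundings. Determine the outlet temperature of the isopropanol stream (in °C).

T_c,out = 58.8 °C

Heat released by hot stream: Q = 2400 × 1.84 × (64.7 − 39.0) = 113490 kJ/h
Energy balance on cold side (adiabatic exchanger): Q = ṁ_c·Cp_c·(T_c,out − T_c,in)
T_c,out = -3.53 + 113490/(700 × 2.60) = 58.828 °C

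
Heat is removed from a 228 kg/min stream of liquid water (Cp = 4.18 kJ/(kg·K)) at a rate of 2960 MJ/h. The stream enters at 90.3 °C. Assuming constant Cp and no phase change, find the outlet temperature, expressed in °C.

T_out = 38.5 °C

Q = 2960 MJ/h = 49333 kJ/min
ΔT = Q/(ṁ·Cp) = 49333/(228×4.18) = 51.764 K
T_out = 90.3 − 51.764 = 38.536 °C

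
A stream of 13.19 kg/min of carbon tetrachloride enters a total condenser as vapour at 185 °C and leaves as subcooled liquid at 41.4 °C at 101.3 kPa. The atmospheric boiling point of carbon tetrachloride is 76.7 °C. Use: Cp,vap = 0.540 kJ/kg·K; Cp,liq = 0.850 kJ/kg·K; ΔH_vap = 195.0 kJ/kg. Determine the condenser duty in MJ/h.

Q_c = 224 MJ/h

vapour 185→76.7 °C: -58.482 kJ/kg
condensation at 76.7 °C: -195 kJ/kg
liquid 76.7→41.4 °C: -30.005 kJ/kg
Δh = -58.482 + -195 + -30.005 = -283.49 kJ/kg
Q = ṁ·Δh = 13.19 kg/min × -283.49 kJ/kg = -3739.2 kJ/min
|Q| = 62.32 kW = 224.35 MJ/h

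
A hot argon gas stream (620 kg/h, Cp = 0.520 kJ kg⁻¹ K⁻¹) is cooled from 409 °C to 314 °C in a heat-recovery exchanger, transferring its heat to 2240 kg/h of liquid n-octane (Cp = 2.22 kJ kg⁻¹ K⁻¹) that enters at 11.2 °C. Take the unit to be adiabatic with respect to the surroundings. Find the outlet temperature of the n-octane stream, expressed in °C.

Heat released by hot stream: Q = 620 × 0.520 × (409 − 314) = 30628 kJ/h
Energy balance on cold side (adiabatic exchanger): Q = ṁ_c·Cp_c·(T_c,out − T_c,in)
T_c,out = 11.2 + 30628/(2240 × 2.22) = 17.359 °C

T_c,out = 17.4 °C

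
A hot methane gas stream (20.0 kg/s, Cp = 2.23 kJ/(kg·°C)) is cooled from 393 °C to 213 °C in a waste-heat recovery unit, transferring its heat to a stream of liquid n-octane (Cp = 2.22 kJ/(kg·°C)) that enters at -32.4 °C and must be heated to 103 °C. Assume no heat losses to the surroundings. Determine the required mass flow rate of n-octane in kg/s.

Heat released by hot stream: Q = 20.0 × 2.23 × (393 − 213) = 8028 kJ/s
Energy balance on cold side (adiabatic exchanger): Q = ṁ_c·Cp_c·(T_c,out − T_c,in)
ṁ_c = 8028 / [2.22 × (103 − -32.4)] = 26.708 kg/s

ṁ_c = 26.7 kg/s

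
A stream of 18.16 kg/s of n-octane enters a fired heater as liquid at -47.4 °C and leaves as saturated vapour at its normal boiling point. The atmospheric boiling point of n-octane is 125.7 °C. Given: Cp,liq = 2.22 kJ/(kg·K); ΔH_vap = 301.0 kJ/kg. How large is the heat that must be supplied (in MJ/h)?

liquid -47.4→125.7 °C: 384.28 kJ/kg
vaporisation at 125.7 °C: 301 kJ/kg
Δh = 384.28 + 301 = 685.28 kJ/kg
Q = ṁ·Δh = 18.16 kg/s × 685.28 kJ/kg = 12445 kJ/s
|Q| = 12445 kW = 44801 MJ/h

Q = 44800 MJ/h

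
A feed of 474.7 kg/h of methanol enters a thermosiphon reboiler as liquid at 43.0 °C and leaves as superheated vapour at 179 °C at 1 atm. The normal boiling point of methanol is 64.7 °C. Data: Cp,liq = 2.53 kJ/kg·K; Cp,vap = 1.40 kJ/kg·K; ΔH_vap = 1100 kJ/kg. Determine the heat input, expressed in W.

liquid 43.0→64.7 °C: 54.901 kJ/kg
vaporisation at 64.7 °C: 1100 kJ/kg
vapour 64.7→179 °C: 160.02 kJ/kg
Δh = 54.901 + 1100 + 160.02 = 1314.9 kJ/kg
Q = ṁ·Δh = 474.7 kg/h × 1314.9 kJ/kg = 624190 kJ/h
|Q| = 173.39 kW = 173390 W

Q = 173000 W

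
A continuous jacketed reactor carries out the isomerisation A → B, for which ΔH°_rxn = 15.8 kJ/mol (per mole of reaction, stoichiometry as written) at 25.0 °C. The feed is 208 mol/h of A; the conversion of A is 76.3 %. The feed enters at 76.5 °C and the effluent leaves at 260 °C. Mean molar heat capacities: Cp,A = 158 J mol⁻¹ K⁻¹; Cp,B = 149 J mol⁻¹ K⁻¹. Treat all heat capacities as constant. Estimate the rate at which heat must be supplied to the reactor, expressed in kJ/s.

Extent of reaction ξ = 0.763 × 208 = 158.7 mol/h
Reaction term: ξ·ΔH°_rxn = 158.7 × 15.8 = 2507.5 kJ/h
Sensible, feed 76.5→25 °C: -1692.5 kJ/h
Outlet flows (mol/h): A 49.296, B 158.7
Sensible, products 25→260 °C: 7387.4 kJ/h
Q = ΔH = 8202.4 kJ/h = 2.2784 kW
Heat supplied = 2.2784 kJ/s

Q_in = 2.28 kJ/s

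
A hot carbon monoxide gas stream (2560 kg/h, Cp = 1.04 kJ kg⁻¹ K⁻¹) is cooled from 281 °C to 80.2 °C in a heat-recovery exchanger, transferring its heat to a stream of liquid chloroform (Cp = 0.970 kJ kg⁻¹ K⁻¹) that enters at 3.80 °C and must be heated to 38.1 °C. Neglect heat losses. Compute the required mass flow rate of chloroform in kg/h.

ṁ_c = 16100 kg/h

Heat released by hot stream: Q = 2560 × 1.04 × (281 − 80.2) = 534610 kJ/h
Energy balance on cold side (adiabatic exchanger): Q = ṁ_c·Cp_c·(T_c,out − T_c,in)
ṁ_c = 534610 / [0.970 × (38.1 − 3.80)] = 16068 kg/h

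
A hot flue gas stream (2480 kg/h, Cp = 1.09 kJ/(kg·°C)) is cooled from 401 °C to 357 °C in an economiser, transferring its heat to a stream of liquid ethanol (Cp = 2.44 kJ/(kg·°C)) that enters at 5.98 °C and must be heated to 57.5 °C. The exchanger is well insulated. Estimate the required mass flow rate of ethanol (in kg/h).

ṁ_c = 946 kg/h

Heat released by hot stream: Q = 2480 × 1.09 × (401 − 357) = 118940 kJ/h
Energy balance on cold side (adiabatic exchanger): Q = ṁ_c·Cp_c·(T_c,out − T_c,in)
ṁ_c = 118940 / [2.44 × (57.5 − 5.98)] = 946.16 kg/h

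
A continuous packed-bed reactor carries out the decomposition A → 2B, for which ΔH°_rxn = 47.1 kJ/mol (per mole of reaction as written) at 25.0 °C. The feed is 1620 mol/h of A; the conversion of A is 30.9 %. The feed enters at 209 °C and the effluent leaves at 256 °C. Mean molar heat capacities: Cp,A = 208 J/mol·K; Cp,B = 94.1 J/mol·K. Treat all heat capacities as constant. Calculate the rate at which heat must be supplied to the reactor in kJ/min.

Extent of reaction ξ = 0.309 × 1620 = 500.58 mol/h
Reaction term: ξ·ΔH°_rxn = 500.58 × 47.1 = 23577 kJ/h
Sensible, feed 209→25 °C: -62001 kJ/h
Outlet flows (mol/h): A 1119.4, B 1001.2
Sensible, products 25→256 °C: 75548 kJ/h
Q = ΔH = 37125 kJ/h = 10.312 kW
Heat supplied = 618.75 kJ/min

Q_in = 619 kJ/min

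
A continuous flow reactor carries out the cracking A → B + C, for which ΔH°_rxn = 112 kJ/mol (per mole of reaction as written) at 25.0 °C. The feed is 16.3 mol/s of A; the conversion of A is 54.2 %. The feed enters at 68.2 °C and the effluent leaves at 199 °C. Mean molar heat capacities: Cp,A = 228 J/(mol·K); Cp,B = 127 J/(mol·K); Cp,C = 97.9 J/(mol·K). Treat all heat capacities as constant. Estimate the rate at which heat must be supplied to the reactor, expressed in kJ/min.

Extent of reaction ξ = 0.542 × 16.3 = 8.8346 mol/s
Reaction term: ξ·ΔH°_rxn = 8.8346 × 112 = 989.48 kJ/s
Sensible, feed 68.2→25 °C: -160.55 kJ/s
Outlet flows (mol/s): A 7.4654, B 8.8346, C 8.8346
Sensible, products 25→199 °C: 641.89 kJ/s
Q = ΔH = 1470.8 kJ/s = 1470.8 kW
Heat supplied = 88249 kJ/min

Q_in = 88200 kJ/min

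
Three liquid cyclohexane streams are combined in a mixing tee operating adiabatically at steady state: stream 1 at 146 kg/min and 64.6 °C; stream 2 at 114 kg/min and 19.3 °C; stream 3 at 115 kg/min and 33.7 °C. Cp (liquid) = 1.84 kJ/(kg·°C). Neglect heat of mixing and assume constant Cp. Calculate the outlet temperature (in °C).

No heat crosses the boundary, so H_out = H_in.
T_out = Σ ṁᵢCp,ᵢTᵢ / Σ ṁᵢCp,ᵢ
      = 28533 / 690 = 41.353 °C

T_out = 41.4 °C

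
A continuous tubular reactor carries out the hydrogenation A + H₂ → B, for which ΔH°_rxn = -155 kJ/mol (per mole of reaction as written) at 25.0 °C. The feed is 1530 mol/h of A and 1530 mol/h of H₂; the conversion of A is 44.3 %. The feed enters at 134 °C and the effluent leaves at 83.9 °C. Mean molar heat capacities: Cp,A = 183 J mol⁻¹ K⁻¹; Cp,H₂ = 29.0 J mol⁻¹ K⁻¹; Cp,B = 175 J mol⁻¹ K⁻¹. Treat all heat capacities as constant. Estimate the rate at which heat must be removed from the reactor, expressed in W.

Extent of reaction ξ = 0.443 × 1530 = 677.79 mol/h
Reaction term: ξ·ΔH°_rxn = 677.79 × -155 = -105060 kJ/h
Sensible, feed 134→25 °C: -35355 kJ/h
Outlet flows (mol/h): A 852.21, H₂ 852.21, B 677.79
Sensible, products 25→83.9 °C: 17628 kJ/h
Q = ΔH = -122780 kJ/h = -34.107 kW
Heat removed = 34107 W

Q_out = 34100 W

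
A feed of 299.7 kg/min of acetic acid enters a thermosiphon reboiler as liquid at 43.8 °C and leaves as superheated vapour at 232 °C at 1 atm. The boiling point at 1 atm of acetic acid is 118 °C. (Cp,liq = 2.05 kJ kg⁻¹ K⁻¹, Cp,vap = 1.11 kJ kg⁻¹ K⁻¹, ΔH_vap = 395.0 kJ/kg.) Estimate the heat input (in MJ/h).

liquid 43.8→118 °C: 152.11 kJ/kg
vaporisation at 118 °C: 395 kJ/kg
vapour 118→232 °C: 126.54 kJ/kg
Δh = 152.11 + 395 + 126.54 = 673.65 kJ/kg
Q = ṁ·Δh = 299.7 kg/min × 673.65 kJ/kg = 201890 kJ/min
|Q| = 3364.9 kW = 12114 MJ/h

Q = 12100 MJ/h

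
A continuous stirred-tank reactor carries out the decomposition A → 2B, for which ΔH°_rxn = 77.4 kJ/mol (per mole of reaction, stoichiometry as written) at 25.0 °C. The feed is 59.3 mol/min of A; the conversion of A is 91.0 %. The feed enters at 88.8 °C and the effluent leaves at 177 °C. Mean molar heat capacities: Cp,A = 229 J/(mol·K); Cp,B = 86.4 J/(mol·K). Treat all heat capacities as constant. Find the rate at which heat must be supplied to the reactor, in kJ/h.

Q_in = 295000 kJ/h

Extent of reaction ξ = 0.910 × 59.3 = 53.963 mol/min
Reaction term: ξ·ΔH°_rxn = 53.963 × 77.4 = 4176.7 kJ/min
Sensible, feed 88.8→25 °C: -866.38 kJ/min
Outlet flows (mol/min): A 5.337, B 107.93
Sensible, products 25→177 °C: 1603.1 kJ/min
Q = ΔH = 4913.5 kJ/min = 81.892 kW
Heat supplied = 294810 kJ/h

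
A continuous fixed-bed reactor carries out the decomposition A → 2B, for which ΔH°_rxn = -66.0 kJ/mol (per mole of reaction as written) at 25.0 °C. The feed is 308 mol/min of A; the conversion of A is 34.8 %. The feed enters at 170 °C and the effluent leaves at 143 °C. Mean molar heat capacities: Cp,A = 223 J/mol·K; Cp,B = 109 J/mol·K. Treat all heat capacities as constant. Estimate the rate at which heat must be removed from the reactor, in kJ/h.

Extent of reaction ξ = 0.348 × 308 = 107.18 mol/min
Reaction term: ξ·ΔH°_rxn = 107.18 × -66.0 = -7074.1 kJ/min
Sensible, feed 170→25 °C: -9959.2 kJ/min
Outlet flows (mol/min): A 200.82, B 214.37
Sensible, products 25→143 °C: 8041.5 kJ/min
Q = ΔH = -8991.9 kJ/min = -149.86 kW
Heat removed = 539510 kJ/h

Q_out = 540000 kJ/h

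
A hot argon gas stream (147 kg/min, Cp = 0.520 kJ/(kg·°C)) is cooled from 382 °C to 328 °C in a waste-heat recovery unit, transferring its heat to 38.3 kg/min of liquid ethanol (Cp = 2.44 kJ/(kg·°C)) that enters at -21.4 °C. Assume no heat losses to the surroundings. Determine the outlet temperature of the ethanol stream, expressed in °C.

Heat released by hot stream: Q = 147 × 0.520 × (382 − 328) = 4127.8 kJ/min
Energy balance on cold side (adiabatic exchanger): Q = ṁ_c·Cp_c·(T_c,out − T_c,in)
T_c,out = -21.4 + 4127.8/(38.3 × 2.44) = 22.77 °C

T_c,out = 22.8 °C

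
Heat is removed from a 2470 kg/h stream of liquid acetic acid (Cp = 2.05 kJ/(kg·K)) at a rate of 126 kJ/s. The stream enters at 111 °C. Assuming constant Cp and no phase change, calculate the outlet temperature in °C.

Q = 126 kJ/s = 453600 kJ/h
ΔT = Q/(ṁ·Cp) = 453600/(2470×2.05) = 89.582 K
T_out = 111 − 89.582 = 21.418 °C

T_out = 21.4 °C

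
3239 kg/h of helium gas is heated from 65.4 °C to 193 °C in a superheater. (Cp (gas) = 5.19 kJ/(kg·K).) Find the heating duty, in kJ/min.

Q = ṁ·Cp·ΔT = 3239 × 5.19 × (193 − 65.4) = 2.145e+06 kJ/h
Converting: 2.145e+06 / 3600 s = 595.84 kW
Heating duty = 35750 kJ/min

Q = 35800 kJ/min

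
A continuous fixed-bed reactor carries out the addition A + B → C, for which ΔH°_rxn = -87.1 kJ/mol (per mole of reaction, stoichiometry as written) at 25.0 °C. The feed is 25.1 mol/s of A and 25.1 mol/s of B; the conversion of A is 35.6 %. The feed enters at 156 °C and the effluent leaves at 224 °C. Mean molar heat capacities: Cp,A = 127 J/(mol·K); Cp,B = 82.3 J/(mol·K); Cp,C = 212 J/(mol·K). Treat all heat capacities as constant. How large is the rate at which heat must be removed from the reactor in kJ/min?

Extent of reaction ξ = 0.356 × 25.1 = 8.9356 mol/s
Reaction term: ξ·ΔH°_rxn = 8.9356 × -87.1 = -778.29 kJ/s
Sensible, feed 156→25 °C: -688.2 kJ/s
Outlet flows (mol/s): A 16.164, B 16.164, C 8.9356
Sensible, products 25→224 °C: 1050.2 kJ/s
Q = ΔH = -416.26 kJ/s = -416.26 kW
Heat removed = 24975 kJ/min

Q_out = 25000 kJ/min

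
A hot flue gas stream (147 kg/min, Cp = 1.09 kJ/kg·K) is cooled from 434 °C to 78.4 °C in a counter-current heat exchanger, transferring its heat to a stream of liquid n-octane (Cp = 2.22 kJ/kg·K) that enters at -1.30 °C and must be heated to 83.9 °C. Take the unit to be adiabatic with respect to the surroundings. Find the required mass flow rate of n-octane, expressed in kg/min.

ṁ_c = 301 kg/min

Heat released by hot stream: Q = 147 × 1.09 × (434 − 78.4) = 56978 kJ/min
Energy balance on cold side (adiabatic exchanger): Q = ṁ_c·Cp_c·(T_c,out − T_c,in)
ṁ_c = 56978 / [2.22 × (83.9 − -1.30)] = 301.24 kg/min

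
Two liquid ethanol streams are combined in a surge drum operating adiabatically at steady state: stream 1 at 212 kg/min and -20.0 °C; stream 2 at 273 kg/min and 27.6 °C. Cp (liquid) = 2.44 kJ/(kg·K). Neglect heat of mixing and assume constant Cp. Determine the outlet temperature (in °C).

No heat crosses the boundary, so H_out = H_in.
Σ ṁᵢCp,ᵢTᵢ = 212×2.44×-20.0 + 273×2.44×27.6 = 8039.3
Σ ṁᵢCp,ᵢ = 212×2.44 + 273×2.44 = 1183.4
T_out = 8039.3 / 1183.4 = 6.7934 °C

T_out = 6.79 °C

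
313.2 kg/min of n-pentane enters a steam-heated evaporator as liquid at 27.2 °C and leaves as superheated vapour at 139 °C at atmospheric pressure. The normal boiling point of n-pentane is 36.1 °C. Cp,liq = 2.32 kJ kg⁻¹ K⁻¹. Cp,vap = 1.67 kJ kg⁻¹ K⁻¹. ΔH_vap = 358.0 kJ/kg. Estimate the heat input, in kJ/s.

Q = 2870 kJ/s

liquid 27.2→36.1 °C: 20.648 kJ/kg
vaporisation at 36.1 °C: 358 kJ/kg
vapour 36.1→139 °C: 171.84 kJ/kg
Δh = 20.648 + 358 + 171.84 = 550.49 kJ/kg
Q = ṁ·Δh = 313.2 kg/min × 550.49 kJ/kg = 172410 kJ/min
|Q| = 2873.6 kW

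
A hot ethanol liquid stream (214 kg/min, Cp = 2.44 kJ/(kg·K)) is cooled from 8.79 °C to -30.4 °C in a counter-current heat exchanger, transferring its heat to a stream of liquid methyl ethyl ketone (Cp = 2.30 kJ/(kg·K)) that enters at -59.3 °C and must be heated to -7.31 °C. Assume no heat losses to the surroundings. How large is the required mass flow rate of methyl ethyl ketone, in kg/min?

Heat released by hot stream: Q = 214 × 2.44 × (8.79 − -30.4) = 20463 kJ/min
Energy balance on cold side (adiabatic exchanger): Q = ṁ_c·Cp_c·(T_c,out − T_c,in)
ṁ_c = 20463 / [2.30 × (-7.31 − -59.3)] = 171.13 kg/min

ṁ_c = 171 kg/min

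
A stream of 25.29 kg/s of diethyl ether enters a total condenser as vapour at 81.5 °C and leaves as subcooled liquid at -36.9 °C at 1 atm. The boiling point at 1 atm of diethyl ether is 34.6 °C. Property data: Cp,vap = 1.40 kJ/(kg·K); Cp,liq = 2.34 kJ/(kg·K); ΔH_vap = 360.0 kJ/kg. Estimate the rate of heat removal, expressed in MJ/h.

vapour 81.5→34.6 °C: -65.66 kJ/kg
condensation at 34.6 °C: -360 kJ/kg
liquid 34.6→-36.9 °C: -167.31 kJ/kg
Δh = -65.66 + -360 + -167.31 = -592.97 kJ/kg
Q = ṁ·Δh = 25.29 kg/s × -592.97 kJ/kg = -14996 kJ/s
|Q| = 14996 kW = 53986 MJ/h

Q_c = 54000 MJ/h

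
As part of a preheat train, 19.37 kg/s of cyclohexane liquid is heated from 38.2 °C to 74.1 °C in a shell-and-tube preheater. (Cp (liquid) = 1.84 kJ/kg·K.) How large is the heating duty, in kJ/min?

Q = 76800 kJ/min

Q = ṁ·Cp·ΔT = 19.37 × 1.84 × (74.1 − 38.2) = 1279.5 kJ/s
Heating duty = 76770 kJ/min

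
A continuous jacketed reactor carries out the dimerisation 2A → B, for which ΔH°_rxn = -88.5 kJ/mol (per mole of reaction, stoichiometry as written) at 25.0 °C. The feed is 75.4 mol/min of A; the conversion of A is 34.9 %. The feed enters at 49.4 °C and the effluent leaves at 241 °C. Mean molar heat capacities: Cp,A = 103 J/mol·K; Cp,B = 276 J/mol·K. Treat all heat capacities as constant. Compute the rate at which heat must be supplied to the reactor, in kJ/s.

Q_in = 8.71 kJ/s

Extent of reaction ξ = 0.349 × 75.4 / 2 = 13.157 mol/min
Reaction term: ξ·ΔH°_rxn = 13.157 × -88.5 = -1164.4 kJ/min
Sensible, feed 49.4→25 °C: -189.5 kJ/min
Outlet flows (mol/min): A 49.085, B 13.157
Sensible, products 25→241 °C: 1876.4 kJ/min
Q = ΔH = 522.52 kJ/min = 8.7087 kW
Heat supplied = 8.7087 kJ/s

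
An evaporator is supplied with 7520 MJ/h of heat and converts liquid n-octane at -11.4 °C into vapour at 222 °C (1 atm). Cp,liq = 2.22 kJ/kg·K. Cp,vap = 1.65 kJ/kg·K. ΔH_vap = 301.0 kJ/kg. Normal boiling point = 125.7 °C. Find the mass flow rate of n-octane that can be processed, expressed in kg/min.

ṁ = 164 kg/min

Δh = 2.22×(125.7−-11.4) + 301.0 + 1.65×(222−125.7) = 764.26 kJ/kg
Q = 7520 MJ/h = 2088.9 kJ/s = 125330 kJ/min
ṁ = Q/Δh = 125330 / 764.26 = 163.99 kg/min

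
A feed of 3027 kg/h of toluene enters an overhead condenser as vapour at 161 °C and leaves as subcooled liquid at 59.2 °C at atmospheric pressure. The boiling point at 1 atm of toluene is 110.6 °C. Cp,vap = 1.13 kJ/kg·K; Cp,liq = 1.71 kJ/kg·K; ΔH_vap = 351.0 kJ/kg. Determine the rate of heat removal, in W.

vapour 161→110.6 °C: -56.952 kJ/kg
condensation at 110.6 °C: -351 kJ/kg
liquid 110.6→59.2 °C: -87.894 kJ/kg
Δh = -56.952 + -351 + -87.894 = -495.85 kJ/kg
Q = ṁ·Δh = 3027 kg/h × -495.85 kJ/kg = -1.5009e+06 kJ/h
|Q| = 416.92 kW = 416920 W

Q_c = 417000 W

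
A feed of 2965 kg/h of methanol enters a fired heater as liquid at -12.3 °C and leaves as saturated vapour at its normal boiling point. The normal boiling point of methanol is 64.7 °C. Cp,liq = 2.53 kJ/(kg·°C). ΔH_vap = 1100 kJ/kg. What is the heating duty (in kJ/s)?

liquid -12.3→64.7 °C: 194.81 kJ/kg
vaporisation at 64.7 °C: 1100 kJ/kg
Δh = 194.81 + 1100 = 1294.8 kJ/kg
Q = ṁ·Δh = 2965 kg/h × 1294.8 kJ/kg = 3.8391e+06 kJ/h
|Q| = 1066.4 kW

Q = 1070 kJ/s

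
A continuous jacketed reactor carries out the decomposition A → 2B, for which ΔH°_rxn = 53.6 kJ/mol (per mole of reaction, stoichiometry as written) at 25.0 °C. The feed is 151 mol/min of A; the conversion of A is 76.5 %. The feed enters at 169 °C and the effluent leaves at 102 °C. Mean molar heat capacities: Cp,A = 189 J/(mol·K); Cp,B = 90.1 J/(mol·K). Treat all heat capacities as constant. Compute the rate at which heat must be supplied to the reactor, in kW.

Q_in = 70.0 kW

Extent of reaction ξ = 0.765 × 151 = 115.52 mol/min
Reaction term: ξ·ΔH°_rxn = 115.52 × 53.6 = 6191.6 kJ/min
Sensible, feed 169→25 °C: -4109.6 kJ/min
Outlet flows (mol/min): A 35.485, B 231.03
Sensible, products 25→102 °C: 2119.2 kJ/min
Q = ΔH = 4201.2 kJ/min = 70.02 kW
Heat supplied = 70.02 kW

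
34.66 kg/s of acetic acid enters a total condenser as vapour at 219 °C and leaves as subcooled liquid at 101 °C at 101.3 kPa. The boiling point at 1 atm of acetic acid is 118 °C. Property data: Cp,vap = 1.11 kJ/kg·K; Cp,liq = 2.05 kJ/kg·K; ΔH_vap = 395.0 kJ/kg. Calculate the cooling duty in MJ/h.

Q_c = 67600 MJ/h

vapour 219→118 °C: -112.11 kJ/kg
condensation at 118 °C: -395 kJ/kg
liquid 118→101 °C: -34.85 kJ/kg
Δh = -112.11 + -395 + -34.85 = -541.96 kJ/kg
Q = ṁ·Δh = 34.66 kg/s × -541.96 kJ/kg = -18784 kJ/s
|Q| = 18784 kW = 67624 MJ/h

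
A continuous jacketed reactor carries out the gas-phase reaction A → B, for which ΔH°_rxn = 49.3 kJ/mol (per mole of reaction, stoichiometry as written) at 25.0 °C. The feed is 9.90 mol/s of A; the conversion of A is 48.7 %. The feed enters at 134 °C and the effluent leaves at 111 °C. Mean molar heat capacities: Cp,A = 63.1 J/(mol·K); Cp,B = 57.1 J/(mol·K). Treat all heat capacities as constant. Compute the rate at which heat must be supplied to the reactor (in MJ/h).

Extent of reaction ξ = 0.487 × 9.90 = 4.8213 mol/s
Reaction term: ξ·ΔH°_rxn = 4.8213 × 49.3 = 237.69 kJ/s
Sensible, feed 134→25 °C: -68.091 kJ/s
Outlet flows (mol/s): A 5.0787, B 4.8213
Sensible, products 25→111 °C: 51.236 kJ/s
Q = ΔH = 220.83 kJ/s = 220.83 kW
Heat supplied = 795 MJ/h

Q_in = 795 MJ/h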